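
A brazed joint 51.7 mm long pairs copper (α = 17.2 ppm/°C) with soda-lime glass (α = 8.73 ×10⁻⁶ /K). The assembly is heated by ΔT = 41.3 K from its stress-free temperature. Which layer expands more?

copper

α(copper) = 17.2×10⁻⁶/K vs α(soda-lime glass) = 8.73×10⁻⁶/K.
Higher α expands more for the same ΔT: copper.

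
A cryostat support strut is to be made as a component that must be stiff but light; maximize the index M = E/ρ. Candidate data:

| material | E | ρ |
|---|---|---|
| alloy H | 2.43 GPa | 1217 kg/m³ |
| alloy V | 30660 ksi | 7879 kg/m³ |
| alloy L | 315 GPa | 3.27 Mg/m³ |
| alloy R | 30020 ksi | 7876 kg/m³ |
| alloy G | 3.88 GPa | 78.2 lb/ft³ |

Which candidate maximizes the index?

alloy L

Putting every candidate on a common basis:
  alloy H: E = 2.430 GPa, ρ = 1217 kg/m³
  alloy V: E = 211.4 GPa, ρ = 7879 kg/m³
  alloy L: E = 315.0 GPa, ρ = 3270 kg/m³
  alloy R: E = 207.0 GPa, ρ = 7876 kg/m³
  alloy G: E = 3.880 GPa, ρ = 1253 kg/m³
  alloy L: M = 96.3 MN·m/kg
  alloy V: M = 26.8 MN·m/kg
  alloy R: M = 26.3 MN·m/kg
  alloy G: M = 3.10 MN·m/kg
  alloy H: M = 2.00 MN·m/kg
Alloy L ranks first.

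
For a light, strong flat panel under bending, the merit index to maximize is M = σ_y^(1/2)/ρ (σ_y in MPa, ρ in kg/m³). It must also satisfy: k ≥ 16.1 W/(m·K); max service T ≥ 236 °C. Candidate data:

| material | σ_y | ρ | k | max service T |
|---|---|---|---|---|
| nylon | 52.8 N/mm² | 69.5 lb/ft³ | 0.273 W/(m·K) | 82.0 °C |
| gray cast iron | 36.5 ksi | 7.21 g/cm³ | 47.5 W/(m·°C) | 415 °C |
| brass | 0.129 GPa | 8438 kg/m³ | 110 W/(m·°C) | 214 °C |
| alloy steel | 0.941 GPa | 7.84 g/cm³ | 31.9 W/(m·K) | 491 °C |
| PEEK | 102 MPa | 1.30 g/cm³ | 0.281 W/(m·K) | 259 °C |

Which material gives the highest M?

Screen on constraints: k ≥ 16.1 W/(m·K); max service T ≥ 236 °C. Survivors: gray cast iron, alloy steel.
In SI units:
  gray cast iron: σ_y = 251.7 MPa, ρ = 7210 kg/m³
  alloy steel: σ_y = 941.0 MPa, ρ = 7840 kg/m³
  alloy steel: M = 3.91×10⁻³
  gray cast iron: M = 2.20×10⁻³
The maximum is for alloy steel.

alloy steel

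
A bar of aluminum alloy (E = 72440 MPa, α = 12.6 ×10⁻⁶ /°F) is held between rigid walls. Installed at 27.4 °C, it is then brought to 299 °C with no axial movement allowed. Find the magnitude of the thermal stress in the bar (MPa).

E = 72440 MPa = 72.44 GPa.
α = 12.6×10⁻⁶/°F × 9/5 = 22.7×10⁻⁶/K.
ΔT = 271.6 K. Constrained thermal stress σ = E·α·ΔT = 72.44×10³ MPa × 22.7×10⁻⁶ × 271.6 = 446 MPa (compressive).

446 MPa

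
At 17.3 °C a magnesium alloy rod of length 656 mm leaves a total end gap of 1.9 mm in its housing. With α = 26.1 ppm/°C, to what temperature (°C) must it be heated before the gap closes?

128 °C

α·L₀·ΔT = 1.9 mm ⇒ ΔT = 1.9 / (26.1×10⁻⁶ × 656.0) = 111.0 K.
T = 17.3 + 111.0 = 128.3 °C.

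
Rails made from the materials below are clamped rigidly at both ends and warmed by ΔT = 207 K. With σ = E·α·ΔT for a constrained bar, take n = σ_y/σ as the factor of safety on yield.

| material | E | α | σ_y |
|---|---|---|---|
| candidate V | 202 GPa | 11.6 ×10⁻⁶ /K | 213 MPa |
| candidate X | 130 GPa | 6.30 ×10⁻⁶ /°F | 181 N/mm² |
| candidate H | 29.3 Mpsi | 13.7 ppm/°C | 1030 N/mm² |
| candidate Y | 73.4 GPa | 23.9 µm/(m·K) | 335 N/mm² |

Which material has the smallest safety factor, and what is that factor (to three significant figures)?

Per material, after unit conversion:
  candidate V: E = 202.0, α = 11.6, σ_y = 213.0 → σ = 485 MPa, n = 0.439
  candidate X: E = 130.0, α = 11.3, σ_y = 181.0 → σ = 305 MPa, n = 0.593
  candidate H: E = 202.0, α = 13.7, σ_y = 1030 → σ = 573 MPa, n = 1.80
  candidate Y: E = 73.40, α = 23.9, σ_y = 335.0 → σ = 363 MPa, n = 0.923
Candidate V has the lowest safety factor, n = 0.439.

candidate V, n = 0.439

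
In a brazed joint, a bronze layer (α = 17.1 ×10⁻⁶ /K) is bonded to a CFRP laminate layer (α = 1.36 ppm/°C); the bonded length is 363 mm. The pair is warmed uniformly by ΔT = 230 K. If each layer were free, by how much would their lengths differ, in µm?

1310 µm

Δα = |17.1 − 1.36|×10⁻⁶/K = 15.7×10⁻⁶/K.
ΔL_mismatch = Δα·L·ΔT = 15.7×10⁻⁶ × 363.0 mm × 230.0 K = 1310 µm.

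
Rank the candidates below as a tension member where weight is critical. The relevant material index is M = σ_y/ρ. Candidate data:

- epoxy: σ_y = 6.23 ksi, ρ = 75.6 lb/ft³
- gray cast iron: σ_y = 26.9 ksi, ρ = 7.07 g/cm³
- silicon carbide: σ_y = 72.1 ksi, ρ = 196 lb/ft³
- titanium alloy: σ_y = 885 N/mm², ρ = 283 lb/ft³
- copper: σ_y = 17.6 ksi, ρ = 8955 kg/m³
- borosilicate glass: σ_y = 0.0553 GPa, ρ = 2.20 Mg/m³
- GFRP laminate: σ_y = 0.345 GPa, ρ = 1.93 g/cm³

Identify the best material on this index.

titanium alloy

In SI units:
  epoxy: σ_y = 42.95 MPa, ρ = 1211 kg/m³
  gray cast iron: σ_y = 185.5 MPa, ρ = 7070 kg/m³
  silicon carbide: σ_y = 497.1 MPa, ρ = 3140 kg/m³
  titanium alloy: σ_y = 885.0 MPa, ρ = 4533 kg/m³
  copper: σ_y = 121.3 MPa, ρ = 8955 kg/m³
  borosilicate glass: σ_y = 55.30 MPa, ρ = 2200 kg/m³
  GFRP laminate: σ_y = 345.0 MPa, ρ = 1930 kg/m³
  titanium alloy: M = 195 kN·m/kg
  GFRP laminate: M = 179 kN·m/kg
  silicon carbide: M = 158 kN·m/kg
  epoxy: M = 35.5 kN·m/kg
  gray cast iron: M = 26.2 kN·m/kg
  borosilicate glass: M = 25.1 kN·m/kg
  copper: M = 13.6 kN·m/kg
Highest index: titanium alloy.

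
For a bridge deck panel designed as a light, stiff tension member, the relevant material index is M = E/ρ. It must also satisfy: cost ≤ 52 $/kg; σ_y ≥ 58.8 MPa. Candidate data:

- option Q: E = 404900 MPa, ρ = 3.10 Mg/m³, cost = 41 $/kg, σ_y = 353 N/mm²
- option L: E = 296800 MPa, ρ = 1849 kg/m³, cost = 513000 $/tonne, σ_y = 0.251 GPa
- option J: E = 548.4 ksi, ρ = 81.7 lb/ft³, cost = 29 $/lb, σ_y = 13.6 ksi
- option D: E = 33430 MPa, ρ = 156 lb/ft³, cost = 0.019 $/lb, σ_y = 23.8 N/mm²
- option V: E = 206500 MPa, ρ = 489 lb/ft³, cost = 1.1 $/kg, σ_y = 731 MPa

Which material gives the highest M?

Screen on constraints: cost ≤ 52 $/kg; σ_y ≥ 58.8 MPa. Survivors: option Q, option V.
Putting every candidate on a common basis:
  option Q: E = 404.9 GPa, ρ = 3100 kg/m³
  option V: E = 206.5 GPa, ρ = 7833 kg/m³
  option Q: M = 131 MN·m/kg
  option V: M = 26.4 MN·m/kg
Option Q ranks first.

option Q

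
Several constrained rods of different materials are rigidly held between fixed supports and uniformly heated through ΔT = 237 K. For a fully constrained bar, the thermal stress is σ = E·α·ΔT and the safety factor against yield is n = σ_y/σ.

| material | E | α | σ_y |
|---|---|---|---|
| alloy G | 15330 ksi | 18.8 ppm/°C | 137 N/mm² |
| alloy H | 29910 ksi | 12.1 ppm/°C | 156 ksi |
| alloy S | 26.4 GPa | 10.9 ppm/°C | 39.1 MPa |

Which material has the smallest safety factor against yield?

In consistent units (E in GPa, α in ×10⁻⁶/K, σ_y in MPa):
  alloy G: E = 105.7, α = 18.8, σ_y = 137.0 → σ = 471 MPa, n = 0.291
  alloy H: E = 206.2, α = 12.1, σ_y = 1076 → σ = 591 MPa, n = 1.82
  alloy S: E = 26.40, α = 10.9, σ_y = 39.10 → σ = 68.2 MPa, n = 0.573
The minimum is alloy G at n = 0.291.

alloy G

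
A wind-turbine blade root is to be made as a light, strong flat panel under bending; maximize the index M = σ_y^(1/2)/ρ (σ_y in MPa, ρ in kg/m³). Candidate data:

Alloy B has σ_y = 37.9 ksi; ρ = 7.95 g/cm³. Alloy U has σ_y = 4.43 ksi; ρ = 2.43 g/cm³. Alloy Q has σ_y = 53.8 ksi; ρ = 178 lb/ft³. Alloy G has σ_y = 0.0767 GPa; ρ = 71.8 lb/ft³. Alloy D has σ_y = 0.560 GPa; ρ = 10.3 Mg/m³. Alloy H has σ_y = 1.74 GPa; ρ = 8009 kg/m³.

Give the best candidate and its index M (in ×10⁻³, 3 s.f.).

In SI units:
  alloy B: σ_y = 261.3 MPa, ρ = 7950 kg/m³
  alloy U: σ_y = 30.54 MPa, ρ = 2430 kg/m³
  alloy Q: σ_y = 370.9 MPa, ρ = 2851 kg/m³
  alloy G: σ_y = 76.70 MPa, ρ = 1150 kg/m³
  alloy D: σ_y = 560.0 MPa, ρ = 10300 kg/m³
  alloy H: σ_y = 1740 MPa, ρ = 8009 kg/m³
  alloy G: M = 7.61×10⁻³
  alloy Q: M = 6.75×10⁻³
  alloy H: M = 5.21×10⁻³
  alloy D: M = 2.30×10⁻³
  alloy U: M = 2.27×10⁻³
  alloy B: M = 2.03×10⁻³
The maximum is for alloy G.

alloy G, M = 7.61×10⁻³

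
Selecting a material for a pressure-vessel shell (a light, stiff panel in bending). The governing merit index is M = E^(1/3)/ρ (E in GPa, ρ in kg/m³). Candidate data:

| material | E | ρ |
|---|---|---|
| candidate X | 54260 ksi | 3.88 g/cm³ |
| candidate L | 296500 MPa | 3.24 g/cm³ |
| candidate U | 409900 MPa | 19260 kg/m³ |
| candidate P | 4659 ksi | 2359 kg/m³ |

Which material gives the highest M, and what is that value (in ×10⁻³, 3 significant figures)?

Normalizing units and computing the index:
  candidate X: E = 374.1 GPa, ρ = 3880 kg/m³
  candidate L: E = 296.5 GPa, ρ = 3240 kg/m³
  candidate U: E = 409.9 GPa, ρ = 19260 kg/m³
  candidate P: E = 32.12 GPa, ρ = 2359 kg/m³
  candidate L: M = 2.06×10⁻³
  candidate X: M = 1.86×10⁻³
  candidate P: M = 1.35×10⁻³
  candidate U: M = 0.386×10⁻³
Candidate L has the largest M.

candidate L, M = 2.06×10⁻³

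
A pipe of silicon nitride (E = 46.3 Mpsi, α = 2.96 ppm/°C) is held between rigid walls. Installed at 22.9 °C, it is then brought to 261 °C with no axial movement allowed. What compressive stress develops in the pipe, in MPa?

225 MPa

E = 46.3 Mpsi = 319.2 GPa.
ΔT = 238.1 K. Constrained thermal stress σ = E·α·ΔT = 319.2×10³ MPa × 2.96×10⁻⁶ × 238.1 = 225 MPa (compressive).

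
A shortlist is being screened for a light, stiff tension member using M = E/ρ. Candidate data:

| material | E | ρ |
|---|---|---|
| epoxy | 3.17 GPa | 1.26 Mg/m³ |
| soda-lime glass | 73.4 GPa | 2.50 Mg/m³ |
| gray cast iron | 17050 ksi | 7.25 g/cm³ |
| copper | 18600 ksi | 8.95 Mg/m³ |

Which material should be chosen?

soda-lime glass

After converting to SI:
  epoxy: E = 3.170 GPa, ρ = 1260 kg/m³
  soda-lime glass: E = 73.40 GPa, ρ = 2500 kg/m³
  gray cast iron: E = 117.6 GPa, ρ = 7250 kg/m³
  copper: E = 128.2 GPa, ρ = 8950 kg/m³
  soda-lime glass: M = 29.4 MN·m/kg
  gray cast iron: M = 16.2 MN·m/kg
  copper: M = 14.3 MN·m/kg
  epoxy: M = 2.52 MN·m/kg
Soda-lime glass ranks first.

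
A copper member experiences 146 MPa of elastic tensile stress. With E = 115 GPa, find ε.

1.27×10⁻³

ε = σ/E = 146 / 115000 = 1.27×10⁻³.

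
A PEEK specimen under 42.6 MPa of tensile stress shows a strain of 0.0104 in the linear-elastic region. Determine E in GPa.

4.10 GPa

E = σ/ε = 42.6 MPa / 0.0104 = 4096 MPa = 4.10 GPa.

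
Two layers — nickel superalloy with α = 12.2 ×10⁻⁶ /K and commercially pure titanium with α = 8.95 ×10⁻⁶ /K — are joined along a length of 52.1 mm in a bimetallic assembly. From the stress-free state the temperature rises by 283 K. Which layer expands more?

α(nickel superalloy) = 12.2×10⁻⁶/K vs α(commercially pure titanium) = 8.95×10⁻⁶/K.
Higher α expands more for the same ΔT: nickel superalloy.

nickel superalloy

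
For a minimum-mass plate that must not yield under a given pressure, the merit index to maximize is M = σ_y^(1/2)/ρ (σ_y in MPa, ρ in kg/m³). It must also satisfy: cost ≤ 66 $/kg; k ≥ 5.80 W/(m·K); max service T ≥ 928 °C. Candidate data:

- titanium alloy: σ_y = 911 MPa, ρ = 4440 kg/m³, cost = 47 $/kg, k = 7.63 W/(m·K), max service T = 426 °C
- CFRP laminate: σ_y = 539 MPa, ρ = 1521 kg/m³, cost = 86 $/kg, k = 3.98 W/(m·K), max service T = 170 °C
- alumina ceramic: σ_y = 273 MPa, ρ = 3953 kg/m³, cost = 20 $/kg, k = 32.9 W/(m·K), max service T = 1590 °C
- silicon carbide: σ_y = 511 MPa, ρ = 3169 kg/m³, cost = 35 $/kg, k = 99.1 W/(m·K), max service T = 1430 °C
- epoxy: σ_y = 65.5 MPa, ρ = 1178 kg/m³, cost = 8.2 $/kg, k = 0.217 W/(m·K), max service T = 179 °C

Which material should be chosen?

silicon carbide

Screen on constraints: cost ≤ 66 $/kg; k ≥ 5.80 W/(m·K); max service T ≥ 928 °C. Survivors: alumina ceramic, silicon carbide.
Per-candidate index values:
  silicon carbide: M = 7.13×10⁻³
  alumina ceramic: M = 4.18×10⁻³
Highest index: silicon carbide.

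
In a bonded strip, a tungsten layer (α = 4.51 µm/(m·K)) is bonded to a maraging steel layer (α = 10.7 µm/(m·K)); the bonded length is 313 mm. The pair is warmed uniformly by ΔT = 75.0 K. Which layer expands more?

maraging steel

α(tungsten) = 4.51×10⁻⁶/K vs α(maraging steel) = 10.7×10⁻⁶/K.
Higher α expands more for the same ΔT: maraging steel.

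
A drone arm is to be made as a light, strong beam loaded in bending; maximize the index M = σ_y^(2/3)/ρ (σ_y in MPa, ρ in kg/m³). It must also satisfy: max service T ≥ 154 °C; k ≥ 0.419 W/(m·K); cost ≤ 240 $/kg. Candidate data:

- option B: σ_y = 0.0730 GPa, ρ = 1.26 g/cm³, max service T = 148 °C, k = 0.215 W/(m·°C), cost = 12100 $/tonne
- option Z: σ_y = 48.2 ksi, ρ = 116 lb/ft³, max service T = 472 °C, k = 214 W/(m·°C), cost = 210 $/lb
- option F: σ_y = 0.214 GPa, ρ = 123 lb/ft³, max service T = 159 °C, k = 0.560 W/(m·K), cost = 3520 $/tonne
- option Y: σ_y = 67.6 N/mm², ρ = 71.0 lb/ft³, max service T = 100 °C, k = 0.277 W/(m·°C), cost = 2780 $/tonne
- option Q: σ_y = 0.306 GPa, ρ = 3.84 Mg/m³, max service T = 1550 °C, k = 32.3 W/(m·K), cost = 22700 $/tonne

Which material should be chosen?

Screen on constraints: max service T ≥ 154 °C; k ≥ 0.419 W/(m·K); cost ≤ 240 $/kg. Survivors: option F, option Q.
In SI units:
  option F: σ_y = 214.0 MPa, ρ = 1970 kg/m³
  option Q: σ_y = 306.0 MPa, ρ = 3840 kg/m³
  option F: M = 18.2×10⁻³
  option Q: M = 11.8×10⁻³
The maximum is for option F.

option F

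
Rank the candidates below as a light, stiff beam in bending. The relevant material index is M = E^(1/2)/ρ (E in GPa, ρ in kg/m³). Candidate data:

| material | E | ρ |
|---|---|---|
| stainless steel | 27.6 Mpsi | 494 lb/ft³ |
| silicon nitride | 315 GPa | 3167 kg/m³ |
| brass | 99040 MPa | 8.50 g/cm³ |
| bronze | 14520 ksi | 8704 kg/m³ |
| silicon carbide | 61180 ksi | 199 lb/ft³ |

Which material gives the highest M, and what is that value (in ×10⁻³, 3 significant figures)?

silicon carbide, M = 6.44×10⁻³

Normalizing units and computing the index:
  stainless steel: E = 190.3 GPa, ρ = 7913 kg/m³
  silicon nitride: E = 315.0 GPa, ρ = 3167 kg/m³
  brass: E = 99.04 GPa, ρ = 8500 kg/m³
  bronze: E = 100.1 GPa, ρ = 8704 kg/m³
  silicon carbide: E = 421.8 GPa, ρ = 3188 kg/m³
  silicon carbide: M = 6.44×10⁻³
  silicon nitride: M = 5.60×10⁻³
  stainless steel: M = 1.74×10⁻³
  brass: M = 1.17×10⁻³
  bronze: M = 1.15×10⁻³
Silicon carbide has the largest M.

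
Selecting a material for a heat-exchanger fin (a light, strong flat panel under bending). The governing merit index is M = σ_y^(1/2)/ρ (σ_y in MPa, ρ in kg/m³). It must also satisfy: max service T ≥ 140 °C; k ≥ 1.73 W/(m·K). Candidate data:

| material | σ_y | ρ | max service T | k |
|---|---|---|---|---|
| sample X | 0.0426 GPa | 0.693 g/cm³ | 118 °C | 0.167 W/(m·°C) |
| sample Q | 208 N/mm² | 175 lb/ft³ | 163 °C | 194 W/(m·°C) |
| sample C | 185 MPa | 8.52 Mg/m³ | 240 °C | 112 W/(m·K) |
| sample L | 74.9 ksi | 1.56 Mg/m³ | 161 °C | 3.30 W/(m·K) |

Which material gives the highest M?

sample L

Screen on constraints: max service T ≥ 140 °C; k ≥ 1.73 W/(m·K). Survivors: sample Q, sample C, sample L.
Normalizing units and computing the index:
  sample Q: σ_y = 208.0 MPa, ρ = 2803 kg/m³
  sample C: σ_y = 185.0 MPa, ρ = 8520 kg/m³
  sample L: σ_y = 516.4 MPa, ρ = 1560 kg/m³
  sample L: M = 14.6×10⁻³
  sample Q: M = 5.14×10⁻³
  sample C: M = 1.60×10⁻³
Sample L has the largest M.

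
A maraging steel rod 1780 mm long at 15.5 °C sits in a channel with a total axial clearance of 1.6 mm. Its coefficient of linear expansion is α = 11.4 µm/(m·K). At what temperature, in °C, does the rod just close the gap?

94.3 °C

α·L₀·ΔT = 1.6 mm ⇒ ΔT = 1.6 / (11.4×10⁻⁶ × 1780.0) = 78.85 K.
T = 15.5 + 78.85 = 94.35 °C.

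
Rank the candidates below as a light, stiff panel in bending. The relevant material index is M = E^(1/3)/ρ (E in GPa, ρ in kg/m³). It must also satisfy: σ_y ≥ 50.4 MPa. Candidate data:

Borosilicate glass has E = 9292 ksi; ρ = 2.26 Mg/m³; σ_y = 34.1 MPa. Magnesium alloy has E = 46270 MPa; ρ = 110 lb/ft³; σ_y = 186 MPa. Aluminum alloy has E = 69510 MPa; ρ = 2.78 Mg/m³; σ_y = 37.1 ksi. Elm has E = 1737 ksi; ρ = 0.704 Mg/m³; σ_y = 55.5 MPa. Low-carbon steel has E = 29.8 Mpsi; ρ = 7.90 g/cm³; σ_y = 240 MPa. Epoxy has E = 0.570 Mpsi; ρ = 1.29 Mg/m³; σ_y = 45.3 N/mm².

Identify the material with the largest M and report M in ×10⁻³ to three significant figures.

elm, M = 3.25×10⁻³

Screen on constraints: σ_y ≥ 50.4 MPa. Survivors: magnesium alloy, aluminum alloy, elm, low-carbon steel.
After converting to SI:
  magnesium alloy: E = 46.27 GPa, ρ = 1762 kg/m³
  aluminum alloy: E = 69.51 GPa, ρ = 2780 kg/m³
  elm: E = 11.98 GPa, ρ = 704.0 kg/m³
  low-carbon steel: E = 205.5 GPa, ρ = 7900 kg/m³
  elm: M = 3.25×10⁻³
  magnesium alloy: M = 2.04×10⁻³
  aluminum alloy: M = 1.48×10⁻³
  low-carbon steel: M = 0.747×10⁻³
Elm ranks first.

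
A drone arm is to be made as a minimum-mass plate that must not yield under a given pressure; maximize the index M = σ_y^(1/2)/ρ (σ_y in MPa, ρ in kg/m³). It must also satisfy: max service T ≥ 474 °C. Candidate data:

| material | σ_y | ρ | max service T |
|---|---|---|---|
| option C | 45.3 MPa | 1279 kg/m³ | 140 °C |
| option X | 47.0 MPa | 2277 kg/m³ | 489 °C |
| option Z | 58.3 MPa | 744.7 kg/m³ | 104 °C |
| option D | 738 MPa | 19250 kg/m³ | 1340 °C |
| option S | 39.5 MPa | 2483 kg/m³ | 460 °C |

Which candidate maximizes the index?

option X

Screen on constraints: max service T ≥ 474 °C. Survivors: option X, option D.
Computing M directly (units already consistent):
  option X: M = 3.01×10⁻³
  option D: M = 1.41×10⁻³
The maximum is for option X.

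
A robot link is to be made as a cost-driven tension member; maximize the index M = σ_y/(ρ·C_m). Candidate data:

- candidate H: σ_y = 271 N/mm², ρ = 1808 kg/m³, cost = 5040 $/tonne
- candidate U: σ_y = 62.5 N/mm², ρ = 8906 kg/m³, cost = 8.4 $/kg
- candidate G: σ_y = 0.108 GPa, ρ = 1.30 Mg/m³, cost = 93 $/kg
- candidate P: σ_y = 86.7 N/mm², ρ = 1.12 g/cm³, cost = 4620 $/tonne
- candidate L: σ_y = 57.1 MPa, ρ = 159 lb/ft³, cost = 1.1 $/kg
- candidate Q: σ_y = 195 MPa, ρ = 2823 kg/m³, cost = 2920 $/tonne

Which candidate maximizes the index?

candidate H

Convert each candidate to consistent units, then evaluate M:
  candidate H: σ_y = 271.0 MPa, ρ = 1808 kg/m³, cost = 5.040 $/kg
  candidate U: σ_y = 62.50 MPa, ρ = 8906 kg/m³, cost = 8.400 $/kg
  candidate G: σ_y = 108.0 MPa, ρ = 1300 kg/m³, cost = 93.00 $/kg
  candidate P: σ_y = 86.70 MPa, ρ = 1120 kg/m³, cost = 4.620 $/kg
  candidate L: σ_y = 57.10 MPa, ρ = 2547 kg/m³, cost = 1.100 $/kg
  candidate Q: σ_y = 195.0 MPa, ρ = 2823 kg/m³, cost = 2.920 $/kg
  candidate H: M = 29.7 kN·m per $
  candidate Q: M = 23.7 kN·m per $
  candidate L: M = 20.4 kN·m per $
  candidate P: M = 16.8 kN·m per $
  candidate G: M = 0.893 kN·m per $
  candidate U: M = 0.835 kN·m per $
The maximum is for candidate H.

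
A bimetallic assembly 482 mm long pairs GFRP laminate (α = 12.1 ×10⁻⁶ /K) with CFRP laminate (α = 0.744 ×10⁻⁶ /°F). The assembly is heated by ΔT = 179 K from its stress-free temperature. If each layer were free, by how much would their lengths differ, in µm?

CFRP laminate: α = 0.744×10⁻⁶/°F × 9/5 = 1.34×10⁻⁶/K.
Δα = |12.1 − 1.34|×10⁻⁶/K = 10.8×10⁻⁶/K.
ΔL_mismatch = Δα·L·ΔT = 10.8×10⁻⁶ × 482.0 mm × 179.0 K = 928 µm.

928 µm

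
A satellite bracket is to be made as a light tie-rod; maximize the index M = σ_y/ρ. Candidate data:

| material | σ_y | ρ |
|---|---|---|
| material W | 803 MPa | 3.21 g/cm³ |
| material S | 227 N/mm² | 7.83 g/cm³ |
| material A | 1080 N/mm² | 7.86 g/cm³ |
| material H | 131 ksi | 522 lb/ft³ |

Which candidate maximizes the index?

material W

Normalizing units and computing the index:
  material W: σ_y = 803.0 MPa, ρ = 3210 kg/m³
  material S: σ_y = 227.0 MPa, ρ = 7830 kg/m³
  material A: σ_y = 1080 MPa, ρ = 7860 kg/m³
  material H: σ_y = 903.2 MPa, ρ = 8362 kg/m³
  material W: M = 250 kN·m/kg
  material A: M = 137 kN·m/kg
  material H: M = 108 kN·m/kg
  material S: M = 29.0 kN·m/kg
The maximum is for material W.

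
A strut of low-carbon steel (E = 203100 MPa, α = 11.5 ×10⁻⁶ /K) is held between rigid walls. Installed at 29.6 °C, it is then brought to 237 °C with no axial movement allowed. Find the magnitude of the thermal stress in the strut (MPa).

484 MPa

E = 203100 MPa = 203.1 GPa.
ΔT = 207.4 K. Constrained thermal stress σ = E·α·ΔT = 203.1×10³ MPa × 11.5×10⁻⁶ × 207.4 = 484 MPa (compressive).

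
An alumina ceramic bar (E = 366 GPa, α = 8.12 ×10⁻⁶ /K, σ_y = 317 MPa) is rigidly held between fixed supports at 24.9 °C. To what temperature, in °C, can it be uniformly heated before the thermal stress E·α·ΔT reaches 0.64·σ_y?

E·α·ΔT = 202.9 MPa ⇒ ΔT = 202.9 / (366.0×10³ × 8.12×10⁻⁶) = 68.27 K.
T = 24.9 + 68.27 = 93.17 °C.

93.2 °C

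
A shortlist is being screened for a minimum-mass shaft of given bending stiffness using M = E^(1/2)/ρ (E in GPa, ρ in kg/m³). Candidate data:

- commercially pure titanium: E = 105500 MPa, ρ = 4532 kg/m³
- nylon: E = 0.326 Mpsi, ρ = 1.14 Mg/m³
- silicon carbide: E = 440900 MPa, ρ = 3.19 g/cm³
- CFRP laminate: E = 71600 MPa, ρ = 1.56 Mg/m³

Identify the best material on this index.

Normalizing units and computing the index:
  commercially pure titanium: E = 105.5 GPa, ρ = 4532 kg/m³
  nylon: E = 2.248 GPa, ρ = 1140 kg/m³
  silicon carbide: E = 440.9 GPa, ρ = 3190 kg/m³
  CFRP laminate: E = 71.60 GPa, ρ = 1560 kg/m³
  silicon carbide: M = 6.58×10⁻³
  CFRP laminate: M = 5.42×10⁻³
  commercially pure titanium: M = 2.27×10⁻³
  nylon: M = 1.32×10⁻³
Silicon carbide has the largest M.

silicon carbide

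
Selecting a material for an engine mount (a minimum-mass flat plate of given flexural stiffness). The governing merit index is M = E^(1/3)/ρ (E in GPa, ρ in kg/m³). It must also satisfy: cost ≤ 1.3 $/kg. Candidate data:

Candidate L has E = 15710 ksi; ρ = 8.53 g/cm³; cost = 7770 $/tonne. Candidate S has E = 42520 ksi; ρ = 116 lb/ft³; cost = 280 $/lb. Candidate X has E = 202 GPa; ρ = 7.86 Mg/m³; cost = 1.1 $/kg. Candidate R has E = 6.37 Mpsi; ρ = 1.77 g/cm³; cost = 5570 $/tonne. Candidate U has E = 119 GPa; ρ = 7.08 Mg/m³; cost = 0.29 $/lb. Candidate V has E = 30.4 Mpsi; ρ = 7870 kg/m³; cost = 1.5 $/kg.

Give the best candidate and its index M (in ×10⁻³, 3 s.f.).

candidate X, M = 0.746×10⁻³

Screen on constraints: cost ≤ 1.3 $/kg. Survivors: candidate X, candidate U.
Convert each candidate to consistent units, then evaluate M:
  candidate X: E = 202.0 GPa, ρ = 7860 kg/m³
  candidate U: E = 119.0 GPa, ρ = 7080 kg/m³
  candidate X: M = 0.746×10⁻³
  candidate U: M = 0.695×10⁻³
Candidate X ranks first.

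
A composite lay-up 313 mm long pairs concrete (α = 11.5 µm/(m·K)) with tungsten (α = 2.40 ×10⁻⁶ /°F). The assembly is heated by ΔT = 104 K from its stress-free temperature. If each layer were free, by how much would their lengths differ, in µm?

234 µm

tungsten: α = 2.40×10⁻⁶/°F × 9/5 = 4.32×10⁻⁶/K.
Δα = |11.5 − 4.32|×10⁻⁶/K = 7.18×10⁻⁶/K.
ΔL_mismatch = Δα·L·ΔT = 7.18×10⁻⁶ × 313.0 mm × 104.0 K = 234 µm.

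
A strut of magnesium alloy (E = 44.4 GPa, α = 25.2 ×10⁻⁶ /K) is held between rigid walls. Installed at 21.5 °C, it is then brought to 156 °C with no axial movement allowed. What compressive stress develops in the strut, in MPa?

150 MPa

ΔT = 134.5 K. Constrained thermal stress σ = E·α·ΔT = 44.40×10³ MPa × 25.2×10⁻⁶ × 134.5 = 150 MPa (compressive).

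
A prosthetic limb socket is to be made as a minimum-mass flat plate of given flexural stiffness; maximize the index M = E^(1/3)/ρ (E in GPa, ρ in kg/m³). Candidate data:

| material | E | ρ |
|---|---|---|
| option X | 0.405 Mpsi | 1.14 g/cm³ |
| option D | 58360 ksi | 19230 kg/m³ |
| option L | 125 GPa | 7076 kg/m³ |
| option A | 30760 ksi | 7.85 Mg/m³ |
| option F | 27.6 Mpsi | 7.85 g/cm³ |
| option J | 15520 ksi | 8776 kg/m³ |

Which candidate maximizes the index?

In SI units:
  option X: E = 2.792 GPa, ρ = 1140 kg/m³
  option D: E = 402.4 GPa, ρ = 19230 kg/m³
  option L: E = 125.0 GPa, ρ = 7076 kg/m³
  option A: E = 212.1 GPa, ρ = 7850 kg/m³
  option F: E = 190.3 GPa, ρ = 7850 kg/m³
  option J: E = 107.0 GPa, ρ = 8776 kg/m³
  option X: M = 1.24×10⁻³
  option A: M = 0.760×10⁻³
  option F: M = 0.733×10⁻³
  option L: M = 0.707×10⁻³
  option J: M = 0.541×10⁻³
  option D: M = 0.384×10⁻³
Highest index: option X.

option X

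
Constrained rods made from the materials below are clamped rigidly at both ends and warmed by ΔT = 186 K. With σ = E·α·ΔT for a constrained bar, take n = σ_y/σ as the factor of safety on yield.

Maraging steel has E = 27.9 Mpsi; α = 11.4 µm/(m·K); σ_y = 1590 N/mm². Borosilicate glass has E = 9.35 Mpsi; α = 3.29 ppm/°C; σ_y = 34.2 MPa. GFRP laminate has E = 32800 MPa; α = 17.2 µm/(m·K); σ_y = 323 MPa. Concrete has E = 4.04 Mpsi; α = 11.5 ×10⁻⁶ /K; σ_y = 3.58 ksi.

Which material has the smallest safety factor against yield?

Per material, after unit conversion:
  maraging steel: E = 192.4, α = 11.4, σ_y = 1590 → σ = 408 MPa, n = 3.90
  borosilicate glass: E = 64.47, α = 3.29, σ_y = 34.20 → σ = 39.4 MPa, n = 0.867
  GFRP laminate: E = 32.80, α = 17.2, σ_y = 323.0 → σ = 105 MPa, n = 3.08
  concrete: E = 27.85, α = 11.5, σ_y = 24.68 → σ = 59.6 MPa, n = 0.414
Smallest n: concrete with n = 0.414.

concrete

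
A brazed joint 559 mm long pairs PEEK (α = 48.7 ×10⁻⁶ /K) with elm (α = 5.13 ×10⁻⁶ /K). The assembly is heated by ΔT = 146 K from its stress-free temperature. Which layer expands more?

α(PEEK) = 48.7×10⁻⁶/K vs α(elm) = 5.13×10⁻⁶/K.
Higher α expands more for the same ΔT: PEEK.

PEEK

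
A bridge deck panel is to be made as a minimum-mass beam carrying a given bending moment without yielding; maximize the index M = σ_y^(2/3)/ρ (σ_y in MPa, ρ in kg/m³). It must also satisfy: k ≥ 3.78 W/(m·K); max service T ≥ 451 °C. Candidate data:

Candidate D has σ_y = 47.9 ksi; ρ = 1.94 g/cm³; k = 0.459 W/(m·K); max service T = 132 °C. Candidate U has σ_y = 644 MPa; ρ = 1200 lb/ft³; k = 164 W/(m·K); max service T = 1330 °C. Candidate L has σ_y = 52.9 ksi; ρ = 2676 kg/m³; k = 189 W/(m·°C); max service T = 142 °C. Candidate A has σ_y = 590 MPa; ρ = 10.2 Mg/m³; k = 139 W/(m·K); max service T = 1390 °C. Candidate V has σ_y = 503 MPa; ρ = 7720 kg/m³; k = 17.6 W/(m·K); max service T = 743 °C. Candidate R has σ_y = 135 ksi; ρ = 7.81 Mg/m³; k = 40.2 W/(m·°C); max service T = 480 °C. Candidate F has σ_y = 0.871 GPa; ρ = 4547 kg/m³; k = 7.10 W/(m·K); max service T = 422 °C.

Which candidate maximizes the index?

candidate R

Screen on constraints: k ≥ 3.78 W/(m·K); max service T ≥ 451 °C. Survivors: candidate U, candidate A, candidate V, candidate R.
Convert each candidate to consistent units, then evaluate M:
  candidate U: σ_y = 644.0 MPa, ρ = 19220 kg/m³
  candidate A: σ_y = 590.0 MPa, ρ = 10200 kg/m³
  candidate V: σ_y = 503.0 MPa, ρ = 7720 kg/m³
  candidate R: σ_y = 930.8 MPa, ρ = 7810 kg/m³
  candidate R: M = 12.2×10⁻³
  candidate V: M = 8.19×10⁻³
  candidate A: M = 6.90×10⁻³
  candidate U: M = 3.88×10⁻³
Candidate R ranks first.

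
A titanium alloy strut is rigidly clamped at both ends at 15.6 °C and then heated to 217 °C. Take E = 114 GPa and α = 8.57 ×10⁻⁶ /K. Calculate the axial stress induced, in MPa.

ΔT = 201.4 K. Constrained thermal stress σ = E·α·ΔT = 114.0×10³ MPa × 8.57×10⁻⁶ × 201.4 = 197 MPa (compressive).

197 MPa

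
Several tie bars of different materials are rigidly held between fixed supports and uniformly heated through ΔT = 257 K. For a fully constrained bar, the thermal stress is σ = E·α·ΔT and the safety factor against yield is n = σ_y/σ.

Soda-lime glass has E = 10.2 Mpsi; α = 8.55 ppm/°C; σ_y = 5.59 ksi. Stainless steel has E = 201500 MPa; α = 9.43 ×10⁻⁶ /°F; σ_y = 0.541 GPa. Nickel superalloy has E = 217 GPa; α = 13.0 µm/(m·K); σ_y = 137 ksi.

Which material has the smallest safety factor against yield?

With everything in SI (GPa, ×10⁻⁶/K, MPa):
  soda-lime glass: E = 70.33, α = 8.55, σ_y = 38.54 → σ = 155 MPa, n = 0.249
  stainless steel: E = 201.5, α = 17.0, σ_y = 541.0 → σ = 879 MPa, n = 0.615
  nickel superalloy: E = 217.0, α = 13.0, σ_y = 944.6 → σ = 725 MPa, n = 1.30
The minimum is soda-lime glass at n = 0.249.

soda-lime glass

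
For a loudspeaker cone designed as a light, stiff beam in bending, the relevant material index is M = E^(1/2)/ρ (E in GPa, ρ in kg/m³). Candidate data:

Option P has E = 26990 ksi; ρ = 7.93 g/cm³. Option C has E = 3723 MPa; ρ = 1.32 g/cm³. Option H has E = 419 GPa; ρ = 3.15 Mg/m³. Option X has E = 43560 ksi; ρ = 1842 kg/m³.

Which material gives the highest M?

option X

In SI units:
  option P: E = 186.1 GPa, ρ = 7930 kg/m³
  option C: E = 3.723 GPa, ρ = 1320 kg/m³
  option H: E = 419.0 GPa, ρ = 3150 kg/m³
  option X: E = 300.3 GPa, ρ = 1842 kg/m³
  option X: M = 9.41×10⁻³
  option H: M = 6.50×10⁻³
  option P: M = 1.72×10⁻³
  option C: M = 1.46×10⁻³
Option X ranks first.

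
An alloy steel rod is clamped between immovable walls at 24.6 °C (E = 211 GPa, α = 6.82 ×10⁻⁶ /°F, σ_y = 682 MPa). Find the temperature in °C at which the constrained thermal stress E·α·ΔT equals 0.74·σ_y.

219 °C

α = 6.82×10⁻⁶/°F × 9/5 = 12.3×10⁻⁶/K.
E·α·ΔT = 504.7 MPa ⇒ ΔT = 504.7 / (211.0×10³ × 12.3×10⁻⁶) = 194.8 K.
T = 24.6 + 194.8 = 219.4 °C.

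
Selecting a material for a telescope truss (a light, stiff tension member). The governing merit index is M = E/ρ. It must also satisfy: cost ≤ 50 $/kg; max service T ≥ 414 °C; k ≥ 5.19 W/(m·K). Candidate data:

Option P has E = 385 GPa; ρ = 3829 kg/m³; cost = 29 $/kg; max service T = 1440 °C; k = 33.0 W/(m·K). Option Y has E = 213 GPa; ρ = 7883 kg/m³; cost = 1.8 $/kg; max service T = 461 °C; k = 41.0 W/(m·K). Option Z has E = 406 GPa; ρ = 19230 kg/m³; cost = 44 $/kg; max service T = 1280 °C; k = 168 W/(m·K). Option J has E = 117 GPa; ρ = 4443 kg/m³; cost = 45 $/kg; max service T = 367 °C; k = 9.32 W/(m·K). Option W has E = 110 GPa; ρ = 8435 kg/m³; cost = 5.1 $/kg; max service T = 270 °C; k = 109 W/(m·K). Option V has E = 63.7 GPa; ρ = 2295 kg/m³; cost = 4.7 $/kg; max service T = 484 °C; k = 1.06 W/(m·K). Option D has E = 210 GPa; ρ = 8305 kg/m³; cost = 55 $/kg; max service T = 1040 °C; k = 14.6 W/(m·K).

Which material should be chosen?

option P

Screen on constraints: cost ≤ 50 $/kg; max service T ≥ 414 °C; k ≥ 5.19 W/(m·K). Survivors: option P, option Y, option Z.
Per-candidate index values:
  option P: M = 101 MN·m/kg
  option Y: M = 27.0 MN·m/kg
  option Z: M = 21.1 MN·m/kg
Highest index: option P.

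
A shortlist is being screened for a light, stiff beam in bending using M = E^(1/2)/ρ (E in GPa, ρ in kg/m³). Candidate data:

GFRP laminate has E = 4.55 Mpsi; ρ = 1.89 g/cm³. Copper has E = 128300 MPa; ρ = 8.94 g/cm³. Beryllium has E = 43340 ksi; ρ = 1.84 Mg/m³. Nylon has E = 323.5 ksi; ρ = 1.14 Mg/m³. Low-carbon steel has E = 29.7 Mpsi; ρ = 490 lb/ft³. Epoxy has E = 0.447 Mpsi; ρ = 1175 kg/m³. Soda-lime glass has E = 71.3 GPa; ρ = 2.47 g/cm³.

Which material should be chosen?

Convert each candidate to consistent units, then evaluate M:
  GFRP laminate: E = 31.37 GPa, ρ = 1890 kg/m³
  copper: E = 128.3 GPa, ρ = 8940 kg/m³
  beryllium: E = 298.8 GPa, ρ = 1840 kg/m³
  nylon: E = 2.230 GPa, ρ = 1140 kg/m³
  low-carbon steel: E = 204.8 GPa, ρ = 7849 kg/m³
  epoxy: E = 3.082 GPa, ρ = 1175 kg/m³
  soda-lime glass: E = 71.30 GPa, ρ = 2470 kg/m³
  beryllium: M = 9.39×10⁻³
  soda-lime glass: M = 3.42×10⁻³
  GFRP laminate: M = 2.96×10⁻³
  low-carbon steel: M = 1.82×10⁻³
  epoxy: M = 1.49×10⁻³
  nylon: M = 1.31×10⁻³
  copper: M = 1.27×10⁻³
The maximum is for beryllium.

beryllium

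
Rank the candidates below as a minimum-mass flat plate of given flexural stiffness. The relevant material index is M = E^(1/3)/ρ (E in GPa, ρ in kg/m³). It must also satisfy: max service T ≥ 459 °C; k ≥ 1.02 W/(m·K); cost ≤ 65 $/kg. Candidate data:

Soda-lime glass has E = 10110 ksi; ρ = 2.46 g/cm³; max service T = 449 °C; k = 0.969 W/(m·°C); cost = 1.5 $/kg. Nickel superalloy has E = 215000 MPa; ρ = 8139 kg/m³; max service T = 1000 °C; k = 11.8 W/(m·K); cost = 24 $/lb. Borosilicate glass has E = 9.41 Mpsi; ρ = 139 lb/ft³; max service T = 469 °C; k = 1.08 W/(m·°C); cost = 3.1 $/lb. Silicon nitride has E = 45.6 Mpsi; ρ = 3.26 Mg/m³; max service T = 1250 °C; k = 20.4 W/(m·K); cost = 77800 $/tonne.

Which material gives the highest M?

Screen on constraints: max service T ≥ 459 °C; k ≥ 1.02 W/(m·K); cost ≤ 65 $/kg. Survivors: nickel superalloy, borosilicate glass.
In SI units:
  nickel superalloy: E = 215.0 GPa, ρ = 8139 kg/m³
  borosilicate glass: E = 64.88 GPa, ρ = 2227 kg/m³
  borosilicate glass: M = 1.80×10⁻³
  nickel superalloy: M = 0.736×10⁻³
The maximum is for borosilicate glass.

borosilicate glass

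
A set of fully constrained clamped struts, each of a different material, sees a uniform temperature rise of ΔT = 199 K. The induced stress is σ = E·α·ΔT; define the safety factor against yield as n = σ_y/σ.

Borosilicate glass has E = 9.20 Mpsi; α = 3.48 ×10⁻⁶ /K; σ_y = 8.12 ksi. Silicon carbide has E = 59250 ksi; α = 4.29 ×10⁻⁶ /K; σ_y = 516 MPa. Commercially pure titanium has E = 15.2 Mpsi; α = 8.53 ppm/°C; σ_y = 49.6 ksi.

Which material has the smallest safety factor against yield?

Converting E to GPa, α to ×10⁻⁶/K, σ_y to MPa, then σ and n for each:
  borosilicate glass: E = 63.43, α = 3.48, σ_y = 55.99 → σ = 43.9 MPa, n = 1.27
  silicon carbide: E = 408.5, α = 4.29, σ_y = 516.0 → σ = 349 MPa, n = 1.48
  commercially pure titanium: E = 104.8, α = 8.53, σ_y = 342.0 → σ = 178 MPa, n = 1.92
The minimum is borosilicate glass at n = 1.27.

borosilicate glass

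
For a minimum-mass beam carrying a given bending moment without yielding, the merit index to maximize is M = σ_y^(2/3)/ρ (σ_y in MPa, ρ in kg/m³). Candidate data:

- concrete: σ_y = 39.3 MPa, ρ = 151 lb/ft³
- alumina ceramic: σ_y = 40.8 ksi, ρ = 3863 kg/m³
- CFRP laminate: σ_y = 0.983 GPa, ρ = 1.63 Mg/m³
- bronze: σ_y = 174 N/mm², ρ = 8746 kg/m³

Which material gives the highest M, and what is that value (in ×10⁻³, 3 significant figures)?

CFRP laminate, M = 60.7×10⁻³

After converting to SI:
  concrete: σ_y = 39.30 MPa, ρ = 2419 kg/m³
  alumina ceramic: σ_y = 281.3 MPa, ρ = 3863 kg/m³
  CFRP laminate: σ_y = 983.0 MPa, ρ = 1630 kg/m³
  bronze: σ_y = 174.0 MPa, ρ = 8746 kg/m³
  CFRP laminate: M = 60.7×10⁻³
  alumina ceramic: M = 11.1×10⁻³
  concrete: M = 4.78×10⁻³
  bronze: M = 3.56×10⁻³
The maximum is for CFRP laminate.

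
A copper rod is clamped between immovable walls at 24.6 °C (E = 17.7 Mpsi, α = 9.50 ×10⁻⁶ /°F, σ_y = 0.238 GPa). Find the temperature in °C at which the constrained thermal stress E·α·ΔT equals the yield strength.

E = 17.7 Mpsi = 122.0 GPa.
α = 9.50×10⁻⁶/°F × 9/5 = 17.1×10⁻⁶/K.
σ_y = 0.238 GPa = 238.0 MPa.
E·α·ΔT = 238.0 MPa ⇒ ΔT = 238.0 / (122.0×10³ × 17.1×10⁻⁶) = 114.0 K.
T = 24.6 + 114.0 = 138.6 °C.

139 °C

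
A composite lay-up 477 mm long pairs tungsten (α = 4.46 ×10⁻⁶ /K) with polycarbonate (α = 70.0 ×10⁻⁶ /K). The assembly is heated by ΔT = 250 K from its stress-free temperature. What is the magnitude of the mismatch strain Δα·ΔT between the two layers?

Δα = |4.46 − 70.0|×10⁻⁶/K = 65.5×10⁻⁶/K.
Mismatch strain = Δα·ΔT = 65.5×10⁻⁶ × 250.0 = 0.0164.

0.0164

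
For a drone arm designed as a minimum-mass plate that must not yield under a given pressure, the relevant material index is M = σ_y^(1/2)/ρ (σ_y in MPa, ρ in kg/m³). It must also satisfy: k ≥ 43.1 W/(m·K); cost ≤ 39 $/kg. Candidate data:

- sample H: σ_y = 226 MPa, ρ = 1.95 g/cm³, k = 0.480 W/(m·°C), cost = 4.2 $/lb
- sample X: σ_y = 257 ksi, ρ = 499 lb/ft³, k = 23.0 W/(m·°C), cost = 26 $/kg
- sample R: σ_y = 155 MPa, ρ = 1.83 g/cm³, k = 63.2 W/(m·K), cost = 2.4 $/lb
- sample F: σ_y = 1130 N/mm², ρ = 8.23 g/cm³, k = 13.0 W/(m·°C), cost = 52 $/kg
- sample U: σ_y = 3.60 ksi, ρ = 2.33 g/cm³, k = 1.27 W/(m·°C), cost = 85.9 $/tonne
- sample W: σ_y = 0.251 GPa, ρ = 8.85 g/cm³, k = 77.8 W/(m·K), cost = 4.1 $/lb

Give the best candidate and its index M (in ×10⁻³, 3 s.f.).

Screen on constraints: k ≥ 43.1 W/(m·K); cost ≤ 39 $/kg. Survivors: sample R, sample W.
Putting every candidate on a common basis:
  sample R: σ_y = 155.0 MPa, ρ = 1830 kg/m³
  sample W: σ_y = 251.0 MPa, ρ = 8850 kg/m³
  sample R: M = 6.80×10⁻³
  sample W: M = 1.79×10⁻³
The maximum is for sample R.

sample R, M = 6.80×10⁻³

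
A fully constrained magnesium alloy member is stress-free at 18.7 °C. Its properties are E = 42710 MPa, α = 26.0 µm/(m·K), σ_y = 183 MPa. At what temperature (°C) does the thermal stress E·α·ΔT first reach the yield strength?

183 °C

E = 42710 MPa = 42.71 GPa.
E·α·ΔT = 183.0 MPa ⇒ ΔT = 183.0 / (42.71×10³ × 26.0×10⁻⁶) = 164.8 K.
T = 18.7 + 164.8 = 183.5 °C.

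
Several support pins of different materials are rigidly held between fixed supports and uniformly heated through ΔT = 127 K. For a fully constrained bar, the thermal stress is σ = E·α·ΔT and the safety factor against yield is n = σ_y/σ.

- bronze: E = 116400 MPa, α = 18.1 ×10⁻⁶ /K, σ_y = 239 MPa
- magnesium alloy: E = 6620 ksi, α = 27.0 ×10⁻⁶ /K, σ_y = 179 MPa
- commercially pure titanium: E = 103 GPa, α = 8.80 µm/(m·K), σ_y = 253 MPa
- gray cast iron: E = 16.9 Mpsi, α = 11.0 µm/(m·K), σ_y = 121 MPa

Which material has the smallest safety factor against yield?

gray cast iron

With everything in SI (GPa, ×10⁻⁶/K, MPa):
  bronze: E = 116.4, α = 18.1, σ_y = 239.0 → σ = 268 MPa, n = 0.893
  magnesium alloy: E = 45.64, α = 27.0, σ_y = 179.0 → σ = 157 MPa, n = 1.14
  commercially pure titanium: E = 103.0, α = 8.80, σ_y = 253.0 → σ = 115 MPa, n = 2.20
  gray cast iron: E = 116.5, α = 11.0, σ_y = 121.0 → σ = 163 MPa, n = 0.743
Gray cast iron has the lowest safety factor, n = 0.743.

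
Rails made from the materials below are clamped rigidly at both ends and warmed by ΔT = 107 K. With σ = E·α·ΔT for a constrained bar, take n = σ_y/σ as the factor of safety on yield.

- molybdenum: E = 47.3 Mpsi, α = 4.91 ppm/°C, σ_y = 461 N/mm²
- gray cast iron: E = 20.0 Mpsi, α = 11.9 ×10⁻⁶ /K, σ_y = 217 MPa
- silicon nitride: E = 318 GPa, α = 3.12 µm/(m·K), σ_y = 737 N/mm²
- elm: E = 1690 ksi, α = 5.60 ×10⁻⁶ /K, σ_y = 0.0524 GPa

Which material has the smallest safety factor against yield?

With everything in SI (GPa, ×10⁻⁶/K, MPa):
  molybdenum: E = 326.1, α = 4.91, σ_y = 461.0 → σ = 171 MPa, n = 2.69
  gray cast iron: E = 137.9, α = 11.9, σ_y = 217.0 → σ = 176 MPa, n = 1.24
  silicon nitride: E = 318.0, α = 3.12, σ_y = 737.0 → σ = 106 MPa, n = 6.94
  elm: E = 11.65, α = 5.60, σ_y = 52.40 → σ = 6.98 MPa, n = 7.51
Gray cast iron has the lowest safety factor, n = 1.24.

gray cast iron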